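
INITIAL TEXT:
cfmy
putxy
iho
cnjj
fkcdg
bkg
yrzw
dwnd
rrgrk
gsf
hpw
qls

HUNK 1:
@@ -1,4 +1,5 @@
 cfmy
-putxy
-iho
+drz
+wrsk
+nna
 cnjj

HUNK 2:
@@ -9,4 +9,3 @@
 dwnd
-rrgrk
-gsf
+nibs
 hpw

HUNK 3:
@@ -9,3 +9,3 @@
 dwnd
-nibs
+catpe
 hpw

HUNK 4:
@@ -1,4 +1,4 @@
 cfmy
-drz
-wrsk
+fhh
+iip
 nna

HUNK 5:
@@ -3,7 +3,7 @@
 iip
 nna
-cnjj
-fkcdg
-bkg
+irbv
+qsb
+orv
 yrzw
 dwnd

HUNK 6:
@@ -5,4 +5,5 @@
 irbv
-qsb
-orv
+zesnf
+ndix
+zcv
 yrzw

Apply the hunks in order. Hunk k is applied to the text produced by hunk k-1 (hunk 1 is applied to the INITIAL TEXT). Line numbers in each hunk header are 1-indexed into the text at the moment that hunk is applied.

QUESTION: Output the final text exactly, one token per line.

Answer: cfmy
fhh
iip
nna
irbv
zesnf
ndix
zcv
yrzw
dwnd
catpe
hpw
qls

Derivation:
Hunk 1: at line 1 remove [putxy,iho] add [drz,wrsk,nna] -> 13 lines: cfmy drz wrsk nna cnjj fkcdg bkg yrzw dwnd rrgrk gsf hpw qls
Hunk 2: at line 9 remove [rrgrk,gsf] add [nibs] -> 12 lines: cfmy drz wrsk nna cnjj fkcdg bkg yrzw dwnd nibs hpw qls
Hunk 3: at line 9 remove [nibs] add [catpe] -> 12 lines: cfmy drz wrsk nna cnjj fkcdg bkg yrzw dwnd catpe hpw qls
Hunk 4: at line 1 remove [drz,wrsk] add [fhh,iip] -> 12 lines: cfmy fhh iip nna cnjj fkcdg bkg yrzw dwnd catpe hpw qls
Hunk 5: at line 3 remove [cnjj,fkcdg,bkg] add [irbv,qsb,orv] -> 12 lines: cfmy fhh iip nna irbv qsb orv yrzw dwnd catpe hpw qls
Hunk 6: at line 5 remove [qsb,orv] add [zesnf,ndix,zcv] -> 13 lines: cfmy fhh iip nna irbv zesnf ndix zcv yrzw dwnd catpe hpw qls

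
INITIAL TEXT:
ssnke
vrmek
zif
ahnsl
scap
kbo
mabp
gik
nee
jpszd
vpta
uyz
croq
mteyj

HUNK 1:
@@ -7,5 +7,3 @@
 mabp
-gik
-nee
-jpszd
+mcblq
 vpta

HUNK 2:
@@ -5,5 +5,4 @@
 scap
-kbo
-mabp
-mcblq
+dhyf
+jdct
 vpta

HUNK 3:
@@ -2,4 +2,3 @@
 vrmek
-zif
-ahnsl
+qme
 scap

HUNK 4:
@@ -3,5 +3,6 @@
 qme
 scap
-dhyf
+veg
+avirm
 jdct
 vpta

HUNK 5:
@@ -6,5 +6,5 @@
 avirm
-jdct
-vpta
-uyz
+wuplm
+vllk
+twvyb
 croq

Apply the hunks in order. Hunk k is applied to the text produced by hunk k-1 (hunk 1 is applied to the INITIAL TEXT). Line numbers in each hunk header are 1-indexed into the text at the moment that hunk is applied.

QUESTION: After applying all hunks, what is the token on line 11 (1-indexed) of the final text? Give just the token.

Answer: mteyj

Derivation:
Hunk 1: at line 7 remove [gik,nee,jpszd] add [mcblq] -> 12 lines: ssnke vrmek zif ahnsl scap kbo mabp mcblq vpta uyz croq mteyj
Hunk 2: at line 5 remove [kbo,mabp,mcblq] add [dhyf,jdct] -> 11 lines: ssnke vrmek zif ahnsl scap dhyf jdct vpta uyz croq mteyj
Hunk 3: at line 2 remove [zif,ahnsl] add [qme] -> 10 lines: ssnke vrmek qme scap dhyf jdct vpta uyz croq mteyj
Hunk 4: at line 3 remove [dhyf] add [veg,avirm] -> 11 lines: ssnke vrmek qme scap veg avirm jdct vpta uyz croq mteyj
Hunk 5: at line 6 remove [jdct,vpta,uyz] add [wuplm,vllk,twvyb] -> 11 lines: ssnke vrmek qme scap veg avirm wuplm vllk twvyb croq mteyj
Final line 11: mteyj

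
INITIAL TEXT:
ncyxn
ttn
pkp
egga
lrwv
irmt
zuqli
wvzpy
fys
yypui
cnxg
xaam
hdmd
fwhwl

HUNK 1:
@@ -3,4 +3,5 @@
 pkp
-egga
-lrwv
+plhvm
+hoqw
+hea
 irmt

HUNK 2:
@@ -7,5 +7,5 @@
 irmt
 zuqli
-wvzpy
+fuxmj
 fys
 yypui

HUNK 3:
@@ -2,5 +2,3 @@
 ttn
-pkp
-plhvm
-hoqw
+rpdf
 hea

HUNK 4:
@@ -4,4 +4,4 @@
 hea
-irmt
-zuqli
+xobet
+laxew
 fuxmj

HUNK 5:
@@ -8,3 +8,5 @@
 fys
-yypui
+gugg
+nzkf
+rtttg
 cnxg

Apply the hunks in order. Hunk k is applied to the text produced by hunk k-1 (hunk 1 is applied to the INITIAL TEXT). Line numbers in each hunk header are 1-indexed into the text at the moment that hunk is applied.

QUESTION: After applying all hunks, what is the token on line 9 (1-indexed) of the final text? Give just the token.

Answer: gugg

Derivation:
Hunk 1: at line 3 remove [egga,lrwv] add [plhvm,hoqw,hea] -> 15 lines: ncyxn ttn pkp plhvm hoqw hea irmt zuqli wvzpy fys yypui cnxg xaam hdmd fwhwl
Hunk 2: at line 7 remove [wvzpy] add [fuxmj] -> 15 lines: ncyxn ttn pkp plhvm hoqw hea irmt zuqli fuxmj fys yypui cnxg xaam hdmd fwhwl
Hunk 3: at line 2 remove [pkp,plhvm,hoqw] add [rpdf] -> 13 lines: ncyxn ttn rpdf hea irmt zuqli fuxmj fys yypui cnxg xaam hdmd fwhwl
Hunk 4: at line 4 remove [irmt,zuqli] add [xobet,laxew] -> 13 lines: ncyxn ttn rpdf hea xobet laxew fuxmj fys yypui cnxg xaam hdmd fwhwl
Hunk 5: at line 8 remove [yypui] add [gugg,nzkf,rtttg] -> 15 lines: ncyxn ttn rpdf hea xobet laxew fuxmj fys gugg nzkf rtttg cnxg xaam hdmd fwhwl
Final line 9: gugg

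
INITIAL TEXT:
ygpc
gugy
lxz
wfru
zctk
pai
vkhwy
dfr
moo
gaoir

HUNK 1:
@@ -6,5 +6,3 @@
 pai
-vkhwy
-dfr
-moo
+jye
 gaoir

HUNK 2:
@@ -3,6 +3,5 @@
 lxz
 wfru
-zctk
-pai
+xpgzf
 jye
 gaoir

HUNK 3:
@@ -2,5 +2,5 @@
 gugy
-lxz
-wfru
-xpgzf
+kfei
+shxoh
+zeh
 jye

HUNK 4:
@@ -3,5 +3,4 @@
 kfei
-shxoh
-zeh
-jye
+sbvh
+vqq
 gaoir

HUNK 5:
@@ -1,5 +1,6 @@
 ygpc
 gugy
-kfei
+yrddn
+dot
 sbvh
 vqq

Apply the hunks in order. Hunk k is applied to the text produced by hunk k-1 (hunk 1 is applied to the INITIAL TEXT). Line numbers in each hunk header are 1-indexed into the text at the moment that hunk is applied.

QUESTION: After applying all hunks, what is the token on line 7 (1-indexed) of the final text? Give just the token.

Answer: gaoir

Derivation:
Hunk 1: at line 6 remove [vkhwy,dfr,moo] add [jye] -> 8 lines: ygpc gugy lxz wfru zctk pai jye gaoir
Hunk 2: at line 3 remove [zctk,pai] add [xpgzf] -> 7 lines: ygpc gugy lxz wfru xpgzf jye gaoir
Hunk 3: at line 2 remove [lxz,wfru,xpgzf] add [kfei,shxoh,zeh] -> 7 lines: ygpc gugy kfei shxoh zeh jye gaoir
Hunk 4: at line 3 remove [shxoh,zeh,jye] add [sbvh,vqq] -> 6 lines: ygpc gugy kfei sbvh vqq gaoir
Hunk 5: at line 1 remove [kfei] add [yrddn,dot] -> 7 lines: ygpc gugy yrddn dot sbvh vqq gaoir
Final line 7: gaoir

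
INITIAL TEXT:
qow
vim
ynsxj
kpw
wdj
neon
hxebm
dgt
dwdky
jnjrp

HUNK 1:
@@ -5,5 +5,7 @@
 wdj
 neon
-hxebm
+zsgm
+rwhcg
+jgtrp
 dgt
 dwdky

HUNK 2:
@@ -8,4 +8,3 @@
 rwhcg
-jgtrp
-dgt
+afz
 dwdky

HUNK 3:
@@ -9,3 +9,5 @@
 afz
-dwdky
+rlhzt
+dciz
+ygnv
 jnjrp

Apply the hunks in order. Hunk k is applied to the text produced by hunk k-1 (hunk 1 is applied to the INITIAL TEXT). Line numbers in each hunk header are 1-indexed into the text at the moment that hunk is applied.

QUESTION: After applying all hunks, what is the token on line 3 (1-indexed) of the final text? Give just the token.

Hunk 1: at line 5 remove [hxebm] add [zsgm,rwhcg,jgtrp] -> 12 lines: qow vim ynsxj kpw wdj neon zsgm rwhcg jgtrp dgt dwdky jnjrp
Hunk 2: at line 8 remove [jgtrp,dgt] add [afz] -> 11 lines: qow vim ynsxj kpw wdj neon zsgm rwhcg afz dwdky jnjrp
Hunk 3: at line 9 remove [dwdky] add [rlhzt,dciz,ygnv] -> 13 lines: qow vim ynsxj kpw wdj neon zsgm rwhcg afz rlhzt dciz ygnv jnjrp
Final line 3: ynsxj

Answer: ynsxj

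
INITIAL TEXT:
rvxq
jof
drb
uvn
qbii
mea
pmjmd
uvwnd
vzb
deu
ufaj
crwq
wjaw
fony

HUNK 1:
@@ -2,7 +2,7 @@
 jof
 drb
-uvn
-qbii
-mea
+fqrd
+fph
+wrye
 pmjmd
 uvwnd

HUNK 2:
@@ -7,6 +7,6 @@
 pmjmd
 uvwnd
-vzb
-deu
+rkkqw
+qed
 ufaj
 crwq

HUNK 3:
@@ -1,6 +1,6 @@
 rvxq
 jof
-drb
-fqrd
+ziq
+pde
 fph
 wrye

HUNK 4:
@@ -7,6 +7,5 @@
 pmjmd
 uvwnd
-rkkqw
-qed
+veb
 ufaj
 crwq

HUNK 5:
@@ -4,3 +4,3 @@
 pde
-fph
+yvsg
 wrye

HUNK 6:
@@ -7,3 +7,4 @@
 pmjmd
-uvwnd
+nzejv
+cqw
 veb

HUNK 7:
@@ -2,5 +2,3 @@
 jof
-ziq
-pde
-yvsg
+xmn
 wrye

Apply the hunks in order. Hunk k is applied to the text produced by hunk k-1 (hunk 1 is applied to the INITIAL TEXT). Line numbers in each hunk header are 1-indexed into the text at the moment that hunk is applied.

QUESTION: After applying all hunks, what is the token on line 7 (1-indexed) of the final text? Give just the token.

Answer: cqw

Derivation:
Hunk 1: at line 2 remove [uvn,qbii,mea] add [fqrd,fph,wrye] -> 14 lines: rvxq jof drb fqrd fph wrye pmjmd uvwnd vzb deu ufaj crwq wjaw fony
Hunk 2: at line 7 remove [vzb,deu] add [rkkqw,qed] -> 14 lines: rvxq jof drb fqrd fph wrye pmjmd uvwnd rkkqw qed ufaj crwq wjaw fony
Hunk 3: at line 1 remove [drb,fqrd] add [ziq,pde] -> 14 lines: rvxq jof ziq pde fph wrye pmjmd uvwnd rkkqw qed ufaj crwq wjaw fony
Hunk 4: at line 7 remove [rkkqw,qed] add [veb] -> 13 lines: rvxq jof ziq pde fph wrye pmjmd uvwnd veb ufaj crwq wjaw fony
Hunk 5: at line 4 remove [fph] add [yvsg] -> 13 lines: rvxq jof ziq pde yvsg wrye pmjmd uvwnd veb ufaj crwq wjaw fony
Hunk 6: at line 7 remove [uvwnd] add [nzejv,cqw] -> 14 lines: rvxq jof ziq pde yvsg wrye pmjmd nzejv cqw veb ufaj crwq wjaw fony
Hunk 7: at line 2 remove [ziq,pde,yvsg] add [xmn] -> 12 lines: rvxq jof xmn wrye pmjmd nzejv cqw veb ufaj crwq wjaw fony
Final line 7: cqw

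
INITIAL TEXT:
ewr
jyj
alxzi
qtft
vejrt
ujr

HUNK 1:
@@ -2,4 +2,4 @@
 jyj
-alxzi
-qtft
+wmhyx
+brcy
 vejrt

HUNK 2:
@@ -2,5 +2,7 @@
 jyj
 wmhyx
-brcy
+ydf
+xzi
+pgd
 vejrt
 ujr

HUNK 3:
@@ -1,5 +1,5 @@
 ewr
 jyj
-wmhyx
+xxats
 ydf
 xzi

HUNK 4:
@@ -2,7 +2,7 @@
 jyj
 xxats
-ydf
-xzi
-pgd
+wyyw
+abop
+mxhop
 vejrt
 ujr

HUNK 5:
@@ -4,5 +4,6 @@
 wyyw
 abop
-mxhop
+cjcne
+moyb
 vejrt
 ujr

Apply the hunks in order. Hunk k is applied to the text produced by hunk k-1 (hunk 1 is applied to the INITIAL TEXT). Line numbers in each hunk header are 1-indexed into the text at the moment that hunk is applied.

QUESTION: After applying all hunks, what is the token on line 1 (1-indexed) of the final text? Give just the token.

Hunk 1: at line 2 remove [alxzi,qtft] add [wmhyx,brcy] -> 6 lines: ewr jyj wmhyx brcy vejrt ujr
Hunk 2: at line 2 remove [brcy] add [ydf,xzi,pgd] -> 8 lines: ewr jyj wmhyx ydf xzi pgd vejrt ujr
Hunk 3: at line 1 remove [wmhyx] add [xxats] -> 8 lines: ewr jyj xxats ydf xzi pgd vejrt ujr
Hunk 4: at line 2 remove [ydf,xzi,pgd] add [wyyw,abop,mxhop] -> 8 lines: ewr jyj xxats wyyw abop mxhop vejrt ujr
Hunk 5: at line 4 remove [mxhop] add [cjcne,moyb] -> 9 lines: ewr jyj xxats wyyw abop cjcne moyb vejrt ujr
Final line 1: ewr

Answer: ewr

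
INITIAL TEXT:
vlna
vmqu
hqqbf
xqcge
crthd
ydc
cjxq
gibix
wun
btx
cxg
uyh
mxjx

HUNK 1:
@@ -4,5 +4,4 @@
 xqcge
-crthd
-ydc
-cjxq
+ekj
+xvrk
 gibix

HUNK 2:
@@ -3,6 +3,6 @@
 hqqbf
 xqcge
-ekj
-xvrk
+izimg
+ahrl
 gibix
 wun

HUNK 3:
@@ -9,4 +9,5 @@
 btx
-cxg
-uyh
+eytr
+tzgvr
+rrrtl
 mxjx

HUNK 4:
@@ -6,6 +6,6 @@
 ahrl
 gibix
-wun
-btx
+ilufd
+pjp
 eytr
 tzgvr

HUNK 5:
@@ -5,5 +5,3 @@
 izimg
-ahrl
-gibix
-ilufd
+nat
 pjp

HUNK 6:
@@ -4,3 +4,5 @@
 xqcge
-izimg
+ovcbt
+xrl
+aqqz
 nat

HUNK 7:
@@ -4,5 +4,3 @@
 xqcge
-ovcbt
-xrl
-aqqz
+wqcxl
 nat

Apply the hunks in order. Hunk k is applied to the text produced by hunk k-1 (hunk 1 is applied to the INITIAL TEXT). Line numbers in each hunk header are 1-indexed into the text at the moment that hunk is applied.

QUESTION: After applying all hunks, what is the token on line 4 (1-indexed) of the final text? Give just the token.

Hunk 1: at line 4 remove [crthd,ydc,cjxq] add [ekj,xvrk] -> 12 lines: vlna vmqu hqqbf xqcge ekj xvrk gibix wun btx cxg uyh mxjx
Hunk 2: at line 3 remove [ekj,xvrk] add [izimg,ahrl] -> 12 lines: vlna vmqu hqqbf xqcge izimg ahrl gibix wun btx cxg uyh mxjx
Hunk 3: at line 9 remove [cxg,uyh] add [eytr,tzgvr,rrrtl] -> 13 lines: vlna vmqu hqqbf xqcge izimg ahrl gibix wun btx eytr tzgvr rrrtl mxjx
Hunk 4: at line 6 remove [wun,btx] add [ilufd,pjp] -> 13 lines: vlna vmqu hqqbf xqcge izimg ahrl gibix ilufd pjp eytr tzgvr rrrtl mxjx
Hunk 5: at line 5 remove [ahrl,gibix,ilufd] add [nat] -> 11 lines: vlna vmqu hqqbf xqcge izimg nat pjp eytr tzgvr rrrtl mxjx
Hunk 6: at line 4 remove [izimg] add [ovcbt,xrl,aqqz] -> 13 lines: vlna vmqu hqqbf xqcge ovcbt xrl aqqz nat pjp eytr tzgvr rrrtl mxjx
Hunk 7: at line 4 remove [ovcbt,xrl,aqqz] add [wqcxl] -> 11 lines: vlna vmqu hqqbf xqcge wqcxl nat pjp eytr tzgvr rrrtl mxjx
Final line 4: xqcge

Answer: xqcge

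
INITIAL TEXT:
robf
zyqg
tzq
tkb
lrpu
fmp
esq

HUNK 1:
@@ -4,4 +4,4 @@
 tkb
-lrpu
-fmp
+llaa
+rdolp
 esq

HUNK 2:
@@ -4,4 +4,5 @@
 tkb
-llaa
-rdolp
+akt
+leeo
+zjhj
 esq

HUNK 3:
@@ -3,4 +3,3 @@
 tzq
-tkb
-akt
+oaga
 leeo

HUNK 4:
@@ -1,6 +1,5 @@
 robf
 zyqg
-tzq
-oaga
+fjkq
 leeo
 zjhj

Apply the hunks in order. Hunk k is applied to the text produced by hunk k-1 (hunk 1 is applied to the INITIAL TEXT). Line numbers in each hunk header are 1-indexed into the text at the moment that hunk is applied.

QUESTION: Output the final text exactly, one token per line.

Answer: robf
zyqg
fjkq
leeo
zjhj
esq

Derivation:
Hunk 1: at line 4 remove [lrpu,fmp] add [llaa,rdolp] -> 7 lines: robf zyqg tzq tkb llaa rdolp esq
Hunk 2: at line 4 remove [llaa,rdolp] add [akt,leeo,zjhj] -> 8 lines: robf zyqg tzq tkb akt leeo zjhj esq
Hunk 3: at line 3 remove [tkb,akt] add [oaga] -> 7 lines: robf zyqg tzq oaga leeo zjhj esq
Hunk 4: at line 1 remove [tzq,oaga] add [fjkq] -> 6 lines: robf zyqg fjkq leeo zjhj esq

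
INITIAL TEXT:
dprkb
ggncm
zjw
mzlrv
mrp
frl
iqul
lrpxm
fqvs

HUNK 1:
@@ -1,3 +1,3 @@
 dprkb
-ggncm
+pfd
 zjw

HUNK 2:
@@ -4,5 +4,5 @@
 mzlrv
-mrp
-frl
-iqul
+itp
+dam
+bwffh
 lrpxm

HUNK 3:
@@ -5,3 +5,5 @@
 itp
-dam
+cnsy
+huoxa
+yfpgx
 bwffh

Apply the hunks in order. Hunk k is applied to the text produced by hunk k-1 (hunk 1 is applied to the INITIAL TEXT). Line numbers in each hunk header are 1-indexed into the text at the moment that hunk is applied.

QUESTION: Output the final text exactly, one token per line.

Hunk 1: at line 1 remove [ggncm] add [pfd] -> 9 lines: dprkb pfd zjw mzlrv mrp frl iqul lrpxm fqvs
Hunk 2: at line 4 remove [mrp,frl,iqul] add [itp,dam,bwffh] -> 9 lines: dprkb pfd zjw mzlrv itp dam bwffh lrpxm fqvs
Hunk 3: at line 5 remove [dam] add [cnsy,huoxa,yfpgx] -> 11 lines: dprkb pfd zjw mzlrv itp cnsy huoxa yfpgx bwffh lrpxm fqvs

Answer: dprkb
pfd
zjw
mzlrv
itp
cnsy
huoxa
yfpgx
bwffh
lrpxm
fqvs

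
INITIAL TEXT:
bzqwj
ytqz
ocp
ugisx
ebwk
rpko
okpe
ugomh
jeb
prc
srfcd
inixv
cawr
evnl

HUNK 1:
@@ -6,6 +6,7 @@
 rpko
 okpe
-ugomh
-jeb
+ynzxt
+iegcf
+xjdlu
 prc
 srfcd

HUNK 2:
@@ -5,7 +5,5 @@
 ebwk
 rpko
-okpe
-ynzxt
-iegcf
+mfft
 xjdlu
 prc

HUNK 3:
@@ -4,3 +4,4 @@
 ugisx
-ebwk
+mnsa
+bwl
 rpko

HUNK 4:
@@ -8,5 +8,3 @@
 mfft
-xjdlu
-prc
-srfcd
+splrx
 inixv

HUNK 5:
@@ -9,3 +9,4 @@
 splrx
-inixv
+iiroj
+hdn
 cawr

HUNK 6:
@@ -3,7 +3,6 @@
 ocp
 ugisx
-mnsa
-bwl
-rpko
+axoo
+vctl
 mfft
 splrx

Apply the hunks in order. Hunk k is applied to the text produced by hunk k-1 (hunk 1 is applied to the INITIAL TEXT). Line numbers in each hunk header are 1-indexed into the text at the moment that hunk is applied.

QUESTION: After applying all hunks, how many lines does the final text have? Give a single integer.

Answer: 12

Derivation:
Hunk 1: at line 6 remove [ugomh,jeb] add [ynzxt,iegcf,xjdlu] -> 15 lines: bzqwj ytqz ocp ugisx ebwk rpko okpe ynzxt iegcf xjdlu prc srfcd inixv cawr evnl
Hunk 2: at line 5 remove [okpe,ynzxt,iegcf] add [mfft] -> 13 lines: bzqwj ytqz ocp ugisx ebwk rpko mfft xjdlu prc srfcd inixv cawr evnl
Hunk 3: at line 4 remove [ebwk] add [mnsa,bwl] -> 14 lines: bzqwj ytqz ocp ugisx mnsa bwl rpko mfft xjdlu prc srfcd inixv cawr evnl
Hunk 4: at line 8 remove [xjdlu,prc,srfcd] add [splrx] -> 12 lines: bzqwj ytqz ocp ugisx mnsa bwl rpko mfft splrx inixv cawr evnl
Hunk 5: at line 9 remove [inixv] add [iiroj,hdn] -> 13 lines: bzqwj ytqz ocp ugisx mnsa bwl rpko mfft splrx iiroj hdn cawr evnl
Hunk 6: at line 3 remove [mnsa,bwl,rpko] add [axoo,vctl] -> 12 lines: bzqwj ytqz ocp ugisx axoo vctl mfft splrx iiroj hdn cawr evnl
Final line count: 12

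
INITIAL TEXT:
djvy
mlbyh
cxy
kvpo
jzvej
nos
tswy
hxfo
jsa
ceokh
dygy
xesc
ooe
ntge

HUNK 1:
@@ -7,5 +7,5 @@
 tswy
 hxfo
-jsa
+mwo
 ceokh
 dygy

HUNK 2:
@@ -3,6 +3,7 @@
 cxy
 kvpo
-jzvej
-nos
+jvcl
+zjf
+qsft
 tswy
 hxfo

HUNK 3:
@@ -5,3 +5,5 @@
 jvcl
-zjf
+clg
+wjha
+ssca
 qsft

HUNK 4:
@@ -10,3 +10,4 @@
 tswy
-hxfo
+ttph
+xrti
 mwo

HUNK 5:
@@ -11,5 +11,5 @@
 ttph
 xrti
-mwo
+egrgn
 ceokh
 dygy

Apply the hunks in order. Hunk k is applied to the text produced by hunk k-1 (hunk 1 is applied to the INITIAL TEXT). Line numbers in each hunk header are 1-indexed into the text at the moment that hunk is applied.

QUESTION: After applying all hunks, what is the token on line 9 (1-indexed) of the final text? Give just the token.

Hunk 1: at line 7 remove [jsa] add [mwo] -> 14 lines: djvy mlbyh cxy kvpo jzvej nos tswy hxfo mwo ceokh dygy xesc ooe ntge
Hunk 2: at line 3 remove [jzvej,nos] add [jvcl,zjf,qsft] -> 15 lines: djvy mlbyh cxy kvpo jvcl zjf qsft tswy hxfo mwo ceokh dygy xesc ooe ntge
Hunk 3: at line 5 remove [zjf] add [clg,wjha,ssca] -> 17 lines: djvy mlbyh cxy kvpo jvcl clg wjha ssca qsft tswy hxfo mwo ceokh dygy xesc ooe ntge
Hunk 4: at line 10 remove [hxfo] add [ttph,xrti] -> 18 lines: djvy mlbyh cxy kvpo jvcl clg wjha ssca qsft tswy ttph xrti mwo ceokh dygy xesc ooe ntge
Hunk 5: at line 11 remove [mwo] add [egrgn] -> 18 lines: djvy mlbyh cxy kvpo jvcl clg wjha ssca qsft tswy ttph xrti egrgn ceokh dygy xesc ooe ntge
Final line 9: qsft

Answer: qsft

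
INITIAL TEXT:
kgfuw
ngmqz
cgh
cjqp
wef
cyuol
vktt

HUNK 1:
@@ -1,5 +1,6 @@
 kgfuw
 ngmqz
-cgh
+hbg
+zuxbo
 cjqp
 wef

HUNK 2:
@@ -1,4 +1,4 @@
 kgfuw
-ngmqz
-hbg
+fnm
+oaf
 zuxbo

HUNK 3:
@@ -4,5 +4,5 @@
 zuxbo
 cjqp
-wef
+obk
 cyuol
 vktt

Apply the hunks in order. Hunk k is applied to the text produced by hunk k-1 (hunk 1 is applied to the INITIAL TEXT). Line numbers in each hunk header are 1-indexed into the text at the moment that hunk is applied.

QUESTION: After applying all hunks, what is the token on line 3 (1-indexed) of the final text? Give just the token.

Hunk 1: at line 1 remove [cgh] add [hbg,zuxbo] -> 8 lines: kgfuw ngmqz hbg zuxbo cjqp wef cyuol vktt
Hunk 2: at line 1 remove [ngmqz,hbg] add [fnm,oaf] -> 8 lines: kgfuw fnm oaf zuxbo cjqp wef cyuol vktt
Hunk 3: at line 4 remove [wef] add [obk] -> 8 lines: kgfuw fnm oaf zuxbo cjqp obk cyuol vktt
Final line 3: oaf

Answer: oaf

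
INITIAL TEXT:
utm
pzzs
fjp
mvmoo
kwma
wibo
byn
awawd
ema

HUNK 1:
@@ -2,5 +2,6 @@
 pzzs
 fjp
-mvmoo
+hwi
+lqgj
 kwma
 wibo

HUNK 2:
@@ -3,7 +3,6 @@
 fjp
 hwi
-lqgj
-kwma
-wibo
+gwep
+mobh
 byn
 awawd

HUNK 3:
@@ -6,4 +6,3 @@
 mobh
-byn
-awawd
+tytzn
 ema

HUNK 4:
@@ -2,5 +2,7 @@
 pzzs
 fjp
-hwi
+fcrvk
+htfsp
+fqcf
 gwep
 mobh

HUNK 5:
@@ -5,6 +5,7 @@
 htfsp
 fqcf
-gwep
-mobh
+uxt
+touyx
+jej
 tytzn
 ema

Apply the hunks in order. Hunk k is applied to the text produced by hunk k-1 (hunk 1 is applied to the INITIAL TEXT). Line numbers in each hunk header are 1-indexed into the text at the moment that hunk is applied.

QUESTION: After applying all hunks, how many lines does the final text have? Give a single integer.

Answer: 11

Derivation:
Hunk 1: at line 2 remove [mvmoo] add [hwi,lqgj] -> 10 lines: utm pzzs fjp hwi lqgj kwma wibo byn awawd ema
Hunk 2: at line 3 remove [lqgj,kwma,wibo] add [gwep,mobh] -> 9 lines: utm pzzs fjp hwi gwep mobh byn awawd ema
Hunk 3: at line 6 remove [byn,awawd] add [tytzn] -> 8 lines: utm pzzs fjp hwi gwep mobh tytzn ema
Hunk 4: at line 2 remove [hwi] add [fcrvk,htfsp,fqcf] -> 10 lines: utm pzzs fjp fcrvk htfsp fqcf gwep mobh tytzn ema
Hunk 5: at line 5 remove [gwep,mobh] add [uxt,touyx,jej] -> 11 lines: utm pzzs fjp fcrvk htfsp fqcf uxt touyx jej tytzn ema
Final line count: 11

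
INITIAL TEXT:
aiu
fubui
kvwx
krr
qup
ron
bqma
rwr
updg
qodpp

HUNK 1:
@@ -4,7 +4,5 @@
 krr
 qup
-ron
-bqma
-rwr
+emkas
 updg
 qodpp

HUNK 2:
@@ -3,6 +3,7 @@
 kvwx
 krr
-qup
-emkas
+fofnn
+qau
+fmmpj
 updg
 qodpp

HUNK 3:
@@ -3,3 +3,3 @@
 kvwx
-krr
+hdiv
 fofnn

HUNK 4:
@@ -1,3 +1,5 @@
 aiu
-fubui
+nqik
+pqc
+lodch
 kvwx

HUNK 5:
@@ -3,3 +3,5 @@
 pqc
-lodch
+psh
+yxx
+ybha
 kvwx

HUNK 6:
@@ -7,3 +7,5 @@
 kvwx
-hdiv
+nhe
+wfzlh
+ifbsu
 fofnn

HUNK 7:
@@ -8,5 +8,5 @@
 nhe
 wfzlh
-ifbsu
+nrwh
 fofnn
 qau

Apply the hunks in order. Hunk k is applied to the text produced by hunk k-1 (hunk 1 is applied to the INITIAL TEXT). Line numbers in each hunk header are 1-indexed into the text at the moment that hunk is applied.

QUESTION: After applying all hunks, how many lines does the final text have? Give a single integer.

Hunk 1: at line 4 remove [ron,bqma,rwr] add [emkas] -> 8 lines: aiu fubui kvwx krr qup emkas updg qodpp
Hunk 2: at line 3 remove [qup,emkas] add [fofnn,qau,fmmpj] -> 9 lines: aiu fubui kvwx krr fofnn qau fmmpj updg qodpp
Hunk 3: at line 3 remove [krr] add [hdiv] -> 9 lines: aiu fubui kvwx hdiv fofnn qau fmmpj updg qodpp
Hunk 4: at line 1 remove [fubui] add [nqik,pqc,lodch] -> 11 lines: aiu nqik pqc lodch kvwx hdiv fofnn qau fmmpj updg qodpp
Hunk 5: at line 3 remove [lodch] add [psh,yxx,ybha] -> 13 lines: aiu nqik pqc psh yxx ybha kvwx hdiv fofnn qau fmmpj updg qodpp
Hunk 6: at line 7 remove [hdiv] add [nhe,wfzlh,ifbsu] -> 15 lines: aiu nqik pqc psh yxx ybha kvwx nhe wfzlh ifbsu fofnn qau fmmpj updg qodpp
Hunk 7: at line 8 remove [ifbsu] add [nrwh] -> 15 lines: aiu nqik pqc psh yxx ybha kvwx nhe wfzlh nrwh fofnn qau fmmpj updg qodpp
Final line count: 15

Answer: 15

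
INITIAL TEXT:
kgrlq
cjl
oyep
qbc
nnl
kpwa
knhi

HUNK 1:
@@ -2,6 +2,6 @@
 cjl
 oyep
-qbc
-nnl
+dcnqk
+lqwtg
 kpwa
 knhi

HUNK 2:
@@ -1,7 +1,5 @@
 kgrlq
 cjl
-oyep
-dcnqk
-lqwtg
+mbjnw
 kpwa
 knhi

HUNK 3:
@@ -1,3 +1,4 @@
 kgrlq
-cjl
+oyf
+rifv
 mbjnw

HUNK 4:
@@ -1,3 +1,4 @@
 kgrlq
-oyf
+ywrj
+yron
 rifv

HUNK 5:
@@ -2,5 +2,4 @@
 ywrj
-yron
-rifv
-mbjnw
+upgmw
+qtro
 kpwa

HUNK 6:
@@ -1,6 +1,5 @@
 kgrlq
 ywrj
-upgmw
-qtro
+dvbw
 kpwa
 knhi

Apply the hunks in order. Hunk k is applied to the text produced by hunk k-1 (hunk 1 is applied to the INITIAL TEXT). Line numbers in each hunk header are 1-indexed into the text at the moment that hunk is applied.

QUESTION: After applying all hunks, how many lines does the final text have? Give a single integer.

Hunk 1: at line 2 remove [qbc,nnl] add [dcnqk,lqwtg] -> 7 lines: kgrlq cjl oyep dcnqk lqwtg kpwa knhi
Hunk 2: at line 1 remove [oyep,dcnqk,lqwtg] add [mbjnw] -> 5 lines: kgrlq cjl mbjnw kpwa knhi
Hunk 3: at line 1 remove [cjl] add [oyf,rifv] -> 6 lines: kgrlq oyf rifv mbjnw kpwa knhi
Hunk 4: at line 1 remove [oyf] add [ywrj,yron] -> 7 lines: kgrlq ywrj yron rifv mbjnw kpwa knhi
Hunk 5: at line 2 remove [yron,rifv,mbjnw] add [upgmw,qtro] -> 6 lines: kgrlq ywrj upgmw qtro kpwa knhi
Hunk 6: at line 1 remove [upgmw,qtro] add [dvbw] -> 5 lines: kgrlq ywrj dvbw kpwa knhi
Final line count: 5

Answer: 5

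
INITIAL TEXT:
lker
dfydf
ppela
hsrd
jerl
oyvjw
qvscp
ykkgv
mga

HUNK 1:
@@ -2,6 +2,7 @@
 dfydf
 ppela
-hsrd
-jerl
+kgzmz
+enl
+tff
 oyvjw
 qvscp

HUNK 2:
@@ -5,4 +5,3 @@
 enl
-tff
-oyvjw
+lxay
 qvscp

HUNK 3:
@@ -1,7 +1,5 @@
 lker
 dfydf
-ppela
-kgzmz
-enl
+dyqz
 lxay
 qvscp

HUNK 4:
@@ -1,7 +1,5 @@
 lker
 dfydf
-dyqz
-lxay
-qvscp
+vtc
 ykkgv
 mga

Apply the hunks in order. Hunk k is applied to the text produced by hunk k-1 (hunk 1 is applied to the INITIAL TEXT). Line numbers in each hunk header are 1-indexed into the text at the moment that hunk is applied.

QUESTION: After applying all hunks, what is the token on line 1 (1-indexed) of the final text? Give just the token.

Hunk 1: at line 2 remove [hsrd,jerl] add [kgzmz,enl,tff] -> 10 lines: lker dfydf ppela kgzmz enl tff oyvjw qvscp ykkgv mga
Hunk 2: at line 5 remove [tff,oyvjw] add [lxay] -> 9 lines: lker dfydf ppela kgzmz enl lxay qvscp ykkgv mga
Hunk 3: at line 1 remove [ppela,kgzmz,enl] add [dyqz] -> 7 lines: lker dfydf dyqz lxay qvscp ykkgv mga
Hunk 4: at line 1 remove [dyqz,lxay,qvscp] add [vtc] -> 5 lines: lker dfydf vtc ykkgv mga
Final line 1: lker

Answer: lker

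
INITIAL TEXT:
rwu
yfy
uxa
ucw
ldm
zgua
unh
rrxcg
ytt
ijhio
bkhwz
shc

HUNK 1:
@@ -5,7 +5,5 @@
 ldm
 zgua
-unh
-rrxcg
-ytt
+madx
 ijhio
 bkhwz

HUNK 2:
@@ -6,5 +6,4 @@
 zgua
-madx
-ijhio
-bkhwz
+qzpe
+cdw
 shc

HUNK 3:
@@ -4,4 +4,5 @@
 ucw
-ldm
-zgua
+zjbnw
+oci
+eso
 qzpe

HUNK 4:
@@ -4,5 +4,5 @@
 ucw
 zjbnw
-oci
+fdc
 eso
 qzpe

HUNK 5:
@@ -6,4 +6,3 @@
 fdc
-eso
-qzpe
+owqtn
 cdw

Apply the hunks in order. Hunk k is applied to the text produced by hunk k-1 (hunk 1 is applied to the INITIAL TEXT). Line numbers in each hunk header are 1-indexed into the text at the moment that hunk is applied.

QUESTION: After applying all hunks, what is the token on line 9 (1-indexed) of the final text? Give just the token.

Answer: shc

Derivation:
Hunk 1: at line 5 remove [unh,rrxcg,ytt] add [madx] -> 10 lines: rwu yfy uxa ucw ldm zgua madx ijhio bkhwz shc
Hunk 2: at line 6 remove [madx,ijhio,bkhwz] add [qzpe,cdw] -> 9 lines: rwu yfy uxa ucw ldm zgua qzpe cdw shc
Hunk 3: at line 4 remove [ldm,zgua] add [zjbnw,oci,eso] -> 10 lines: rwu yfy uxa ucw zjbnw oci eso qzpe cdw shc
Hunk 4: at line 4 remove [oci] add [fdc] -> 10 lines: rwu yfy uxa ucw zjbnw fdc eso qzpe cdw shc
Hunk 5: at line 6 remove [eso,qzpe] add [owqtn] -> 9 lines: rwu yfy uxa ucw zjbnw fdc owqtn cdw shc
Final line 9: shc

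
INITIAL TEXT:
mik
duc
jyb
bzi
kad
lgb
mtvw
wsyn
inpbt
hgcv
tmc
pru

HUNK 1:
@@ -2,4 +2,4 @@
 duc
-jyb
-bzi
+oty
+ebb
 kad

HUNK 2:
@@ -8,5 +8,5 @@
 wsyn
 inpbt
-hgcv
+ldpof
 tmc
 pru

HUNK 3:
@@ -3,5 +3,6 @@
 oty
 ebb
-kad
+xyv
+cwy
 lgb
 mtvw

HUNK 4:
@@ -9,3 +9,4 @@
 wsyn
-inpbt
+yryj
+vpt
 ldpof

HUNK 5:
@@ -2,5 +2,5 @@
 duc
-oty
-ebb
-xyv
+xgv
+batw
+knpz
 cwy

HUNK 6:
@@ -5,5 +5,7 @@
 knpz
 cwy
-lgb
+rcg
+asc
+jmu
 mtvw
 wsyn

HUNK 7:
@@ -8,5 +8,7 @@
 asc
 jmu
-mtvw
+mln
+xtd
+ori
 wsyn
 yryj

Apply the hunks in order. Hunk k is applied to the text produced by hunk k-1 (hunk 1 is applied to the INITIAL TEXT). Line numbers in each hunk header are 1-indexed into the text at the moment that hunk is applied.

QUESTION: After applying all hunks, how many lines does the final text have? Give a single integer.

Hunk 1: at line 2 remove [jyb,bzi] add [oty,ebb] -> 12 lines: mik duc oty ebb kad lgb mtvw wsyn inpbt hgcv tmc pru
Hunk 2: at line 8 remove [hgcv] add [ldpof] -> 12 lines: mik duc oty ebb kad lgb mtvw wsyn inpbt ldpof tmc pru
Hunk 3: at line 3 remove [kad] add [xyv,cwy] -> 13 lines: mik duc oty ebb xyv cwy lgb mtvw wsyn inpbt ldpof tmc pru
Hunk 4: at line 9 remove [inpbt] add [yryj,vpt] -> 14 lines: mik duc oty ebb xyv cwy lgb mtvw wsyn yryj vpt ldpof tmc pru
Hunk 5: at line 2 remove [oty,ebb,xyv] add [xgv,batw,knpz] -> 14 lines: mik duc xgv batw knpz cwy lgb mtvw wsyn yryj vpt ldpof tmc pru
Hunk 6: at line 5 remove [lgb] add [rcg,asc,jmu] -> 16 lines: mik duc xgv batw knpz cwy rcg asc jmu mtvw wsyn yryj vpt ldpof tmc pru
Hunk 7: at line 8 remove [mtvw] add [mln,xtd,ori] -> 18 lines: mik duc xgv batw knpz cwy rcg asc jmu mln xtd ori wsyn yryj vpt ldpof tmc pru
Final line count: 18

Answer: 18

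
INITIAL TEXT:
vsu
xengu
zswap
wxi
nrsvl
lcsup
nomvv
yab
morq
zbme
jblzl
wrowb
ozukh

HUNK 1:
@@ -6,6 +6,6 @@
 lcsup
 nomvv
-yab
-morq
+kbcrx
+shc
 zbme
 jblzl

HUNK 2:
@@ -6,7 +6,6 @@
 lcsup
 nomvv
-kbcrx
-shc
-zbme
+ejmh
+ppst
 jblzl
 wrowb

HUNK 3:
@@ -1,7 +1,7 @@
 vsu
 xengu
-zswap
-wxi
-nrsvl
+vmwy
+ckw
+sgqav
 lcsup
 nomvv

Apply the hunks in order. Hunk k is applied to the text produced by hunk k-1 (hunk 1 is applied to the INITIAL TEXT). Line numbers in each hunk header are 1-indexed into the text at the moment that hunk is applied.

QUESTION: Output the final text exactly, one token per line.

Hunk 1: at line 6 remove [yab,morq] add [kbcrx,shc] -> 13 lines: vsu xengu zswap wxi nrsvl lcsup nomvv kbcrx shc zbme jblzl wrowb ozukh
Hunk 2: at line 6 remove [kbcrx,shc,zbme] add [ejmh,ppst] -> 12 lines: vsu xengu zswap wxi nrsvl lcsup nomvv ejmh ppst jblzl wrowb ozukh
Hunk 3: at line 1 remove [zswap,wxi,nrsvl] add [vmwy,ckw,sgqav] -> 12 lines: vsu xengu vmwy ckw sgqav lcsup nomvv ejmh ppst jblzl wrowb ozukh

Answer: vsu
xengu
vmwy
ckw
sgqav
lcsup
nomvv
ejmh
ppst
jblzl
wrowb
ozukh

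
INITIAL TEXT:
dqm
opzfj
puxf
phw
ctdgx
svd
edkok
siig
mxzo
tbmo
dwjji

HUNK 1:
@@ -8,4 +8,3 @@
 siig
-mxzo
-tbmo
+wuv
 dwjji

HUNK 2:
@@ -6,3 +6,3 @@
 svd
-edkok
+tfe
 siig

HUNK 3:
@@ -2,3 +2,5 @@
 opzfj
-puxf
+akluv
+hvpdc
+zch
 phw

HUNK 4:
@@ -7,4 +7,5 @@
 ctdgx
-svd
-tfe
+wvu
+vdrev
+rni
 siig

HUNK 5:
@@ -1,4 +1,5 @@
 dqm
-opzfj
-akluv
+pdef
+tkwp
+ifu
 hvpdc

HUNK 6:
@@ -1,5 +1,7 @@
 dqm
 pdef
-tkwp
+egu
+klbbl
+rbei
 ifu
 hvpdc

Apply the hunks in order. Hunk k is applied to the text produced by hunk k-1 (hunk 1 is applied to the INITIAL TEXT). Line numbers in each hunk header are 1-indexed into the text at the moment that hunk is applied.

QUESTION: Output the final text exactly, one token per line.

Hunk 1: at line 8 remove [mxzo,tbmo] add [wuv] -> 10 lines: dqm opzfj puxf phw ctdgx svd edkok siig wuv dwjji
Hunk 2: at line 6 remove [edkok] add [tfe] -> 10 lines: dqm opzfj puxf phw ctdgx svd tfe siig wuv dwjji
Hunk 3: at line 2 remove [puxf] add [akluv,hvpdc,zch] -> 12 lines: dqm opzfj akluv hvpdc zch phw ctdgx svd tfe siig wuv dwjji
Hunk 4: at line 7 remove [svd,tfe] add [wvu,vdrev,rni] -> 13 lines: dqm opzfj akluv hvpdc zch phw ctdgx wvu vdrev rni siig wuv dwjji
Hunk 5: at line 1 remove [opzfj,akluv] add [pdef,tkwp,ifu] -> 14 lines: dqm pdef tkwp ifu hvpdc zch phw ctdgx wvu vdrev rni siig wuv dwjji
Hunk 6: at line 1 remove [tkwp] add [egu,klbbl,rbei] -> 16 lines: dqm pdef egu klbbl rbei ifu hvpdc zch phw ctdgx wvu vdrev rni siig wuv dwjji

Answer: dqm
pdef
egu
klbbl
rbei
ifu
hvpdc
zch
phw
ctdgx
wvu
vdrev
rni
siig
wuv
dwjji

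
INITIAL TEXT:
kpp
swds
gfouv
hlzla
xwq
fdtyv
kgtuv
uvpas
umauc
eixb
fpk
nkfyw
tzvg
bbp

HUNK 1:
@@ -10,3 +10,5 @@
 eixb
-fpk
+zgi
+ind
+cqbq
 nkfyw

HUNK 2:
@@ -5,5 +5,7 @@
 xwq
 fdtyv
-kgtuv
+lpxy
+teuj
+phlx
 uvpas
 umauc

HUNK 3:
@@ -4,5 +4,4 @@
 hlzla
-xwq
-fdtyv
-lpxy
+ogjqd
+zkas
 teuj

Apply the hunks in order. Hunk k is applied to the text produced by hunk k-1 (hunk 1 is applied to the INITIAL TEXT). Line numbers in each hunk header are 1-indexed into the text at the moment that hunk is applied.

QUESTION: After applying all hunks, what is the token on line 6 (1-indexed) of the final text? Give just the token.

Hunk 1: at line 10 remove [fpk] add [zgi,ind,cqbq] -> 16 lines: kpp swds gfouv hlzla xwq fdtyv kgtuv uvpas umauc eixb zgi ind cqbq nkfyw tzvg bbp
Hunk 2: at line 5 remove [kgtuv] add [lpxy,teuj,phlx] -> 18 lines: kpp swds gfouv hlzla xwq fdtyv lpxy teuj phlx uvpas umauc eixb zgi ind cqbq nkfyw tzvg bbp
Hunk 3: at line 4 remove [xwq,fdtyv,lpxy] add [ogjqd,zkas] -> 17 lines: kpp swds gfouv hlzla ogjqd zkas teuj phlx uvpas umauc eixb zgi ind cqbq nkfyw tzvg bbp
Final line 6: zkas

Answer: zkas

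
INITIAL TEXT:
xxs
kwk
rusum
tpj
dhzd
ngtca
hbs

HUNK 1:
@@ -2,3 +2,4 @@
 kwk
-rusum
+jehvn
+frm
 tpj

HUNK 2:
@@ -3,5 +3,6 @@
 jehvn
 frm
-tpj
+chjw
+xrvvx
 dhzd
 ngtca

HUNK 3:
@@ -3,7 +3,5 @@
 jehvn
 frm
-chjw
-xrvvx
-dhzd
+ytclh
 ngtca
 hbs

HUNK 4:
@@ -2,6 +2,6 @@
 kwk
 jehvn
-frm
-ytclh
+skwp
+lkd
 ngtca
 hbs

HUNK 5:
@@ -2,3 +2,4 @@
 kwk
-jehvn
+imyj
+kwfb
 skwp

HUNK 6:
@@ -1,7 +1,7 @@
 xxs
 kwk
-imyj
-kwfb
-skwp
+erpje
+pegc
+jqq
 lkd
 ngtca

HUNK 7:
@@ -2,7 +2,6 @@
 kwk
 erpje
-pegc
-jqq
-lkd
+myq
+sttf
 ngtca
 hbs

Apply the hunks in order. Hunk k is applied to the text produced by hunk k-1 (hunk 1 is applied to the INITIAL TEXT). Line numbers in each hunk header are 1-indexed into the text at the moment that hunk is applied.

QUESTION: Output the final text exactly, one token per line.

Hunk 1: at line 2 remove [rusum] add [jehvn,frm] -> 8 lines: xxs kwk jehvn frm tpj dhzd ngtca hbs
Hunk 2: at line 3 remove [tpj] add [chjw,xrvvx] -> 9 lines: xxs kwk jehvn frm chjw xrvvx dhzd ngtca hbs
Hunk 3: at line 3 remove [chjw,xrvvx,dhzd] add [ytclh] -> 7 lines: xxs kwk jehvn frm ytclh ngtca hbs
Hunk 4: at line 2 remove [frm,ytclh] add [skwp,lkd] -> 7 lines: xxs kwk jehvn skwp lkd ngtca hbs
Hunk 5: at line 2 remove [jehvn] add [imyj,kwfb] -> 8 lines: xxs kwk imyj kwfb skwp lkd ngtca hbs
Hunk 6: at line 1 remove [imyj,kwfb,skwp] add [erpje,pegc,jqq] -> 8 lines: xxs kwk erpje pegc jqq lkd ngtca hbs
Hunk 7: at line 2 remove [pegc,jqq,lkd] add [myq,sttf] -> 7 lines: xxs kwk erpje myq sttf ngtca hbs

Answer: xxs
kwk
erpje
myq
sttf
ngtca
hbs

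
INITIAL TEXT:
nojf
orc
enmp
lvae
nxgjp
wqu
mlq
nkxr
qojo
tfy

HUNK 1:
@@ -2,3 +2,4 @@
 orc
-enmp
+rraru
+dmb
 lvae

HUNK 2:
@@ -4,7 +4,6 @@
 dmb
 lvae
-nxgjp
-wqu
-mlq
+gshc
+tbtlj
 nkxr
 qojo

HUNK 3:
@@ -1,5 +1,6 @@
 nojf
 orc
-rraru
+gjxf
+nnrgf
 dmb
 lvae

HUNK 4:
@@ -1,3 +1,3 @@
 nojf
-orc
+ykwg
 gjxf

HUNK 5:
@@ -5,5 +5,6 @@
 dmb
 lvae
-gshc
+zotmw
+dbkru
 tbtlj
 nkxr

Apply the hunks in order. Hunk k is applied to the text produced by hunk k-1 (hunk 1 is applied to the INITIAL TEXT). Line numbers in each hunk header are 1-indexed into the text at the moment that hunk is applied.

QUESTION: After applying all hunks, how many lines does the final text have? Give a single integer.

Answer: 12

Derivation:
Hunk 1: at line 2 remove [enmp] add [rraru,dmb] -> 11 lines: nojf orc rraru dmb lvae nxgjp wqu mlq nkxr qojo tfy
Hunk 2: at line 4 remove [nxgjp,wqu,mlq] add [gshc,tbtlj] -> 10 lines: nojf orc rraru dmb lvae gshc tbtlj nkxr qojo tfy
Hunk 3: at line 1 remove [rraru] add [gjxf,nnrgf] -> 11 lines: nojf orc gjxf nnrgf dmb lvae gshc tbtlj nkxr qojo tfy
Hunk 4: at line 1 remove [orc] add [ykwg] -> 11 lines: nojf ykwg gjxf nnrgf dmb lvae gshc tbtlj nkxr qojo tfy
Hunk 5: at line 5 remove [gshc] add [zotmw,dbkru] -> 12 lines: nojf ykwg gjxf nnrgf dmb lvae zotmw dbkru tbtlj nkxr qojo tfy
Final line count: 12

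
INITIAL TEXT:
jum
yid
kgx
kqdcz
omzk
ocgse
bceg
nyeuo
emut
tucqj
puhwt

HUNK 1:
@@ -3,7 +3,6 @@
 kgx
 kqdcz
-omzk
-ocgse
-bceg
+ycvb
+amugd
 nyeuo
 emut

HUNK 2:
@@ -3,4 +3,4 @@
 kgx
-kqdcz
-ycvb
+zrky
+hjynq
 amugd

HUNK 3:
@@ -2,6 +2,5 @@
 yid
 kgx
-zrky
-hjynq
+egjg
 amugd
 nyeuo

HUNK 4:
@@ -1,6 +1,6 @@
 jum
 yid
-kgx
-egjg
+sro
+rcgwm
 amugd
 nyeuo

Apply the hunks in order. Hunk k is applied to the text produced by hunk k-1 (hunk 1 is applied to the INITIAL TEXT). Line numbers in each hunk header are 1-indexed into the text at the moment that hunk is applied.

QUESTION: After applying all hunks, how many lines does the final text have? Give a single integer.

Answer: 9

Derivation:
Hunk 1: at line 3 remove [omzk,ocgse,bceg] add [ycvb,amugd] -> 10 lines: jum yid kgx kqdcz ycvb amugd nyeuo emut tucqj puhwt
Hunk 2: at line 3 remove [kqdcz,ycvb] add [zrky,hjynq] -> 10 lines: jum yid kgx zrky hjynq amugd nyeuo emut tucqj puhwt
Hunk 3: at line 2 remove [zrky,hjynq] add [egjg] -> 9 lines: jum yid kgx egjg amugd nyeuo emut tucqj puhwt
Hunk 4: at line 1 remove [kgx,egjg] add [sro,rcgwm] -> 9 lines: jum yid sro rcgwm amugd nyeuo emut tucqj puhwt
Final line count: 9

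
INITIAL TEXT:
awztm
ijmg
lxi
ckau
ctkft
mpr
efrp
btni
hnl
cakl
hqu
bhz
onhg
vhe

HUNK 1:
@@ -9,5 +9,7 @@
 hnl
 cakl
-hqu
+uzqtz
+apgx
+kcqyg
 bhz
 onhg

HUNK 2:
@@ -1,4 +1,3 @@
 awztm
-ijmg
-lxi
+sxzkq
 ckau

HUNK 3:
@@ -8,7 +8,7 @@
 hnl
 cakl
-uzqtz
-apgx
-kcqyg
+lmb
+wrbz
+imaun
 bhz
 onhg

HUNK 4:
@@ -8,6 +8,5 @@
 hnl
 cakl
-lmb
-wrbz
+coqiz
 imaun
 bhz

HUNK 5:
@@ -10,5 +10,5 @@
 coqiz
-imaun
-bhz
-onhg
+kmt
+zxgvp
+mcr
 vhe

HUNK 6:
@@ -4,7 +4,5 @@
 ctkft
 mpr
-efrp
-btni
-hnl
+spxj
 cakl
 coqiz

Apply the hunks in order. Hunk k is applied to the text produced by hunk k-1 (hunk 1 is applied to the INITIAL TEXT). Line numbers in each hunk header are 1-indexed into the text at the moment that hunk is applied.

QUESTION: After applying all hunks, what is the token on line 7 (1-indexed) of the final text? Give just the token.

Answer: cakl

Derivation:
Hunk 1: at line 9 remove [hqu] add [uzqtz,apgx,kcqyg] -> 16 lines: awztm ijmg lxi ckau ctkft mpr efrp btni hnl cakl uzqtz apgx kcqyg bhz onhg vhe
Hunk 2: at line 1 remove [ijmg,lxi] add [sxzkq] -> 15 lines: awztm sxzkq ckau ctkft mpr efrp btni hnl cakl uzqtz apgx kcqyg bhz onhg vhe
Hunk 3: at line 8 remove [uzqtz,apgx,kcqyg] add [lmb,wrbz,imaun] -> 15 lines: awztm sxzkq ckau ctkft mpr efrp btni hnl cakl lmb wrbz imaun bhz onhg vhe
Hunk 4: at line 8 remove [lmb,wrbz] add [coqiz] -> 14 lines: awztm sxzkq ckau ctkft mpr efrp btni hnl cakl coqiz imaun bhz onhg vhe
Hunk 5: at line 10 remove [imaun,bhz,onhg] add [kmt,zxgvp,mcr] -> 14 lines: awztm sxzkq ckau ctkft mpr efrp btni hnl cakl coqiz kmt zxgvp mcr vhe
Hunk 6: at line 4 remove [efrp,btni,hnl] add [spxj] -> 12 lines: awztm sxzkq ckau ctkft mpr spxj cakl coqiz kmt zxgvp mcr vhe
Final line 7: cakl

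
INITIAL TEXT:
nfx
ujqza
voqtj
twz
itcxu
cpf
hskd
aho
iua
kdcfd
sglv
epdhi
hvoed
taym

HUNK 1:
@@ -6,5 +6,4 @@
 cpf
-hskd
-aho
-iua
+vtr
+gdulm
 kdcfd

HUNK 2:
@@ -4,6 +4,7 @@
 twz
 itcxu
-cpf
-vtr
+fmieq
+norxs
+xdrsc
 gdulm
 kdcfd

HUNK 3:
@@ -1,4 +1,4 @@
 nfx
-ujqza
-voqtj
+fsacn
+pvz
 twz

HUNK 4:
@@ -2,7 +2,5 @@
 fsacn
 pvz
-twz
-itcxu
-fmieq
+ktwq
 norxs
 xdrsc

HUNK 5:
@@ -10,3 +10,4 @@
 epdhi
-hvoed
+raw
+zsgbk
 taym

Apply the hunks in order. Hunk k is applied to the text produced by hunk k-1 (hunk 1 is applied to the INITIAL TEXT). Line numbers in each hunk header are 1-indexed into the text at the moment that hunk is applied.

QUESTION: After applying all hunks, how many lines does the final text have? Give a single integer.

Answer: 13

Derivation:
Hunk 1: at line 6 remove [hskd,aho,iua] add [vtr,gdulm] -> 13 lines: nfx ujqza voqtj twz itcxu cpf vtr gdulm kdcfd sglv epdhi hvoed taym
Hunk 2: at line 4 remove [cpf,vtr] add [fmieq,norxs,xdrsc] -> 14 lines: nfx ujqza voqtj twz itcxu fmieq norxs xdrsc gdulm kdcfd sglv epdhi hvoed taym
Hunk 3: at line 1 remove [ujqza,voqtj] add [fsacn,pvz] -> 14 lines: nfx fsacn pvz twz itcxu fmieq norxs xdrsc gdulm kdcfd sglv epdhi hvoed taym
Hunk 4: at line 2 remove [twz,itcxu,fmieq] add [ktwq] -> 12 lines: nfx fsacn pvz ktwq norxs xdrsc gdulm kdcfd sglv epdhi hvoed taym
Hunk 5: at line 10 remove [hvoed] add [raw,zsgbk] -> 13 lines: nfx fsacn pvz ktwq norxs xdrsc gdulm kdcfd sglv epdhi raw zsgbk taym
Final line count: 13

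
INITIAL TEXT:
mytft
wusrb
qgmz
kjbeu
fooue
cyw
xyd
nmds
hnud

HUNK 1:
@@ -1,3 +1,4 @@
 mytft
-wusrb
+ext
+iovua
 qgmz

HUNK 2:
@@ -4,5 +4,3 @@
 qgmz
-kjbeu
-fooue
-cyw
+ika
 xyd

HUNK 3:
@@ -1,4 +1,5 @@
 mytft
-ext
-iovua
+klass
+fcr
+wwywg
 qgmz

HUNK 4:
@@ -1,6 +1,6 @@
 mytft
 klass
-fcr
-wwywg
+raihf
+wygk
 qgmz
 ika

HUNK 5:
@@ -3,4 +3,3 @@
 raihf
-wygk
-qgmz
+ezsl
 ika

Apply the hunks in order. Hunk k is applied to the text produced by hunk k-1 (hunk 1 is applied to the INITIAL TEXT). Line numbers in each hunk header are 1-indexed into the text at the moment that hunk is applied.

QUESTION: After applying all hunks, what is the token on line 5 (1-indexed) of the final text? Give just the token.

Hunk 1: at line 1 remove [wusrb] add [ext,iovua] -> 10 lines: mytft ext iovua qgmz kjbeu fooue cyw xyd nmds hnud
Hunk 2: at line 4 remove [kjbeu,fooue,cyw] add [ika] -> 8 lines: mytft ext iovua qgmz ika xyd nmds hnud
Hunk 3: at line 1 remove [ext,iovua] add [klass,fcr,wwywg] -> 9 lines: mytft klass fcr wwywg qgmz ika xyd nmds hnud
Hunk 4: at line 1 remove [fcr,wwywg] add [raihf,wygk] -> 9 lines: mytft klass raihf wygk qgmz ika xyd nmds hnud
Hunk 5: at line 3 remove [wygk,qgmz] add [ezsl] -> 8 lines: mytft klass raihf ezsl ika xyd nmds hnud
Final line 5: ika

Answer: ika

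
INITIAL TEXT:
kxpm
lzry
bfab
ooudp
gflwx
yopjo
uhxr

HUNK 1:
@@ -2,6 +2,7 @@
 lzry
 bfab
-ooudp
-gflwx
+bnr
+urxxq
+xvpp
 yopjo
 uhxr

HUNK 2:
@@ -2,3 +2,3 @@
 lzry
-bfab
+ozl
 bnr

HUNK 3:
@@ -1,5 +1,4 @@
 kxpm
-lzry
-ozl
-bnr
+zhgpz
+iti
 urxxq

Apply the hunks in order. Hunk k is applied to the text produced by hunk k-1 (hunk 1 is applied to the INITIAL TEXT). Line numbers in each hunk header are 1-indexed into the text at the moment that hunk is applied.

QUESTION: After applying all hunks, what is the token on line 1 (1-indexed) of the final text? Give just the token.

Answer: kxpm

Derivation:
Hunk 1: at line 2 remove [ooudp,gflwx] add [bnr,urxxq,xvpp] -> 8 lines: kxpm lzry bfab bnr urxxq xvpp yopjo uhxr
Hunk 2: at line 2 remove [bfab] add [ozl] -> 8 lines: kxpm lzry ozl bnr urxxq xvpp yopjo uhxr
Hunk 3: at line 1 remove [lzry,ozl,bnr] add [zhgpz,iti] -> 7 lines: kxpm zhgpz iti urxxq xvpp yopjo uhxr
Final line 1: kxpm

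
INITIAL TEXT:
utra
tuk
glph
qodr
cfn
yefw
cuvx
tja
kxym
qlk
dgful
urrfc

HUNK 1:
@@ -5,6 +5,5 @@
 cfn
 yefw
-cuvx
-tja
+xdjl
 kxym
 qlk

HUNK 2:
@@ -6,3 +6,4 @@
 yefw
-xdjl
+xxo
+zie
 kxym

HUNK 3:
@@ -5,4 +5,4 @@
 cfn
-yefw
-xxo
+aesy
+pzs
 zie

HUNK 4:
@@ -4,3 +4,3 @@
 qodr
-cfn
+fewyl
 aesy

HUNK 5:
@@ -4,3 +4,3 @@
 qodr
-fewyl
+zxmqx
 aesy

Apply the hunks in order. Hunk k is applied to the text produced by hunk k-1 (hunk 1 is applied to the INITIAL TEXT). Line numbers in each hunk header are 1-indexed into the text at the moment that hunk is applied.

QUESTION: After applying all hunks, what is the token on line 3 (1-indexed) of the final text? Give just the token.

Hunk 1: at line 5 remove [cuvx,tja] add [xdjl] -> 11 lines: utra tuk glph qodr cfn yefw xdjl kxym qlk dgful urrfc
Hunk 2: at line 6 remove [xdjl] add [xxo,zie] -> 12 lines: utra tuk glph qodr cfn yefw xxo zie kxym qlk dgful urrfc
Hunk 3: at line 5 remove [yefw,xxo] add [aesy,pzs] -> 12 lines: utra tuk glph qodr cfn aesy pzs zie kxym qlk dgful urrfc
Hunk 4: at line 4 remove [cfn] add [fewyl] -> 12 lines: utra tuk glph qodr fewyl aesy pzs zie kxym qlk dgful urrfc
Hunk 5: at line 4 remove [fewyl] add [zxmqx] -> 12 lines: utra tuk glph qodr zxmqx aesy pzs zie kxym qlk dgful urrfc
Final line 3: glph

Answer: glph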